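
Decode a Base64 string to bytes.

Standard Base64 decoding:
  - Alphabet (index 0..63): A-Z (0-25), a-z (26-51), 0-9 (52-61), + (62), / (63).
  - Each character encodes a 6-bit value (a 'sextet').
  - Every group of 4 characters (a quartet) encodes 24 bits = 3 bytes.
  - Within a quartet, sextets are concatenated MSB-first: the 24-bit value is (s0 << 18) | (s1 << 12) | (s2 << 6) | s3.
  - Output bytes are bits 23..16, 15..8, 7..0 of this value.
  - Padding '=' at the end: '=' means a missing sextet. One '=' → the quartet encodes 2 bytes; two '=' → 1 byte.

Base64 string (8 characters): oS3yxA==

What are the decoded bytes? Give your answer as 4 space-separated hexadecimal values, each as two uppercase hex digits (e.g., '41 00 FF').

Answer: A1 2D F2 C4

Derivation:
After char 0 ('o'=40): chars_in_quartet=1 acc=0x28 bytes_emitted=0
After char 1 ('S'=18): chars_in_quartet=2 acc=0xA12 bytes_emitted=0
After char 2 ('3'=55): chars_in_quartet=3 acc=0x284B7 bytes_emitted=0
After char 3 ('y'=50): chars_in_quartet=4 acc=0xA12DF2 -> emit A1 2D F2, reset; bytes_emitted=3
After char 4 ('x'=49): chars_in_quartet=1 acc=0x31 bytes_emitted=3
After char 5 ('A'=0): chars_in_quartet=2 acc=0xC40 bytes_emitted=3
Padding '==': partial quartet acc=0xC40 -> emit C4; bytes_emitted=4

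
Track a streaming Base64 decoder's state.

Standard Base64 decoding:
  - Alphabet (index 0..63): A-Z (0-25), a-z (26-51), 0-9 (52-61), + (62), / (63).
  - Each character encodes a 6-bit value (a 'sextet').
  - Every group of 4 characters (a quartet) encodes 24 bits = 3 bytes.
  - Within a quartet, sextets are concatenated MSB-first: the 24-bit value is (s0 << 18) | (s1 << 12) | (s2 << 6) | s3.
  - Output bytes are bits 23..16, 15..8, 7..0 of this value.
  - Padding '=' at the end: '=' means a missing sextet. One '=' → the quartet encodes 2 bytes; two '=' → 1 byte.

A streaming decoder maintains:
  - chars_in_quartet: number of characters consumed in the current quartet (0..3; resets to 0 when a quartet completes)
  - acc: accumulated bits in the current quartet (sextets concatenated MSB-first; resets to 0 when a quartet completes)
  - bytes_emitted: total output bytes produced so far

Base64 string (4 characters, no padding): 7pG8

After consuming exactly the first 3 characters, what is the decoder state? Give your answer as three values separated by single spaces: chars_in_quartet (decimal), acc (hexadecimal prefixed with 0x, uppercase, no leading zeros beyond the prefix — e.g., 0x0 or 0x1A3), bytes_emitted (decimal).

After char 0 ('7'=59): chars_in_quartet=1 acc=0x3B bytes_emitted=0
After char 1 ('p'=41): chars_in_quartet=2 acc=0xEE9 bytes_emitted=0
After char 2 ('G'=6): chars_in_quartet=3 acc=0x3BA46 bytes_emitted=0

Answer: 3 0x3BA46 0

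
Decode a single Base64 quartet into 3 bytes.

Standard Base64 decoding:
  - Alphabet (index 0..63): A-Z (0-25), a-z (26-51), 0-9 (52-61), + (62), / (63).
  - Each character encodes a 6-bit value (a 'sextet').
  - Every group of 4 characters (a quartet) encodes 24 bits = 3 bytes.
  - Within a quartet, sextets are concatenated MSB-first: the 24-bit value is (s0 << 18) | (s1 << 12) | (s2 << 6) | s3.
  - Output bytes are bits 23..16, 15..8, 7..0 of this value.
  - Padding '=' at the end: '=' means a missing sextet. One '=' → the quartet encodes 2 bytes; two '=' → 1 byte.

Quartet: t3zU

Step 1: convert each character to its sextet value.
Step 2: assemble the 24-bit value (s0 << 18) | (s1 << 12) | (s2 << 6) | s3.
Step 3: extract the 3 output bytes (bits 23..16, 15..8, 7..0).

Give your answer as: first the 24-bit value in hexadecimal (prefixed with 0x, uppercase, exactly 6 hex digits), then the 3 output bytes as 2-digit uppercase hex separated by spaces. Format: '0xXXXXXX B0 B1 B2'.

Sextets: t=45, 3=55, z=51, U=20
24-bit: (45<<18) | (55<<12) | (51<<6) | 20
      = 0xB40000 | 0x037000 | 0x000CC0 | 0x000014
      = 0xB77CD4
Bytes: (v>>16)&0xFF=B7, (v>>8)&0xFF=7C, v&0xFF=D4

Answer: 0xB77CD4 B7 7C D4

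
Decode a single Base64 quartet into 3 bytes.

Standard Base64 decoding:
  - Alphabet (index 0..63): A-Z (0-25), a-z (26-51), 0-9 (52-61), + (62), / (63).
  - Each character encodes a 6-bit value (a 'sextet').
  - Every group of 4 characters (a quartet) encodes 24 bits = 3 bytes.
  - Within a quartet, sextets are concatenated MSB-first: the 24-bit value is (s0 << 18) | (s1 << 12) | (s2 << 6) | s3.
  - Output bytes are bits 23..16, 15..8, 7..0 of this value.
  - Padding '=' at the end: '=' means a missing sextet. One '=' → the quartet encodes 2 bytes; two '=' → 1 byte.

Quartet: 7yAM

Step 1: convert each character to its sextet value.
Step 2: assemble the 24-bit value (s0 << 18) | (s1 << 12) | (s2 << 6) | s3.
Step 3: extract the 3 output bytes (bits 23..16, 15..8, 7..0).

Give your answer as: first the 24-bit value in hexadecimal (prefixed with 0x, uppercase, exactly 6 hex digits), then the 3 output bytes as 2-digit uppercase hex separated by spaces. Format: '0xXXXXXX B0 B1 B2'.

Sextets: 7=59, y=50, A=0, M=12
24-bit: (59<<18) | (50<<12) | (0<<6) | 12
      = 0xEC0000 | 0x032000 | 0x000000 | 0x00000C
      = 0xEF200C
Bytes: (v>>16)&0xFF=EF, (v>>8)&0xFF=20, v&0xFF=0C

Answer: 0xEF200C EF 20 0C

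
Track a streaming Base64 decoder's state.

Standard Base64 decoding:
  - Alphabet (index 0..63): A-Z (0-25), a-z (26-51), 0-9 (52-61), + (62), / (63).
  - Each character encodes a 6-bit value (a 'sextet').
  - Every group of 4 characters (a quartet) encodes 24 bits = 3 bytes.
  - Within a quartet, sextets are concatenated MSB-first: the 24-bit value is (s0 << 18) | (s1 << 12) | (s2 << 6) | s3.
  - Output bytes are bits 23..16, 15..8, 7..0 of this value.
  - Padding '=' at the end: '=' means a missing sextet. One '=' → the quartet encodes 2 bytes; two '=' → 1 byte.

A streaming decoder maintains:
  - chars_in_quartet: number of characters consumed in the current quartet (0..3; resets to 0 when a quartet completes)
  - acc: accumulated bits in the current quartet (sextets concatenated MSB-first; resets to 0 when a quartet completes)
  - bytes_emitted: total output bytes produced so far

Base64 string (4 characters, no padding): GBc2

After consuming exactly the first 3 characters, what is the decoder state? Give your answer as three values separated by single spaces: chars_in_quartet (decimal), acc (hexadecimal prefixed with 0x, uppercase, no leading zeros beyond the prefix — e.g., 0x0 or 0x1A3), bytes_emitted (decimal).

Answer: 3 0x605C 0

Derivation:
After char 0 ('G'=6): chars_in_quartet=1 acc=0x6 bytes_emitted=0
After char 1 ('B'=1): chars_in_quartet=2 acc=0x181 bytes_emitted=0
After char 2 ('c'=28): chars_in_quartet=3 acc=0x605C bytes_emitted=0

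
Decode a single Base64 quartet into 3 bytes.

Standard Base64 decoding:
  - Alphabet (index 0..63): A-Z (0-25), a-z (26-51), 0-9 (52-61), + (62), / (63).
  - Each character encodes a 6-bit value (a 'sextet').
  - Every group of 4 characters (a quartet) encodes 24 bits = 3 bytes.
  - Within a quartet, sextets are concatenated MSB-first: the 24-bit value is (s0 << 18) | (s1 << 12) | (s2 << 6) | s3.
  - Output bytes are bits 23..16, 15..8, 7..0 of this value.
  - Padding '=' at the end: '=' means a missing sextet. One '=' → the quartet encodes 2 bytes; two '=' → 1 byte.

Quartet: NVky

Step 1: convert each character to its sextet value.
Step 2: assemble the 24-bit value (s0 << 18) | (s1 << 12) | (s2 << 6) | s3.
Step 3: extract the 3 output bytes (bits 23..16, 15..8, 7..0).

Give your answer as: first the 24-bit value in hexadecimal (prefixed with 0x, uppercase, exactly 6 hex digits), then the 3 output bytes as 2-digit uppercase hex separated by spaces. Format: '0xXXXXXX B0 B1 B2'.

Sextets: N=13, V=21, k=36, y=50
24-bit: (13<<18) | (21<<12) | (36<<6) | 50
      = 0x340000 | 0x015000 | 0x000900 | 0x000032
      = 0x355932
Bytes: (v>>16)&0xFF=35, (v>>8)&0xFF=59, v&0xFF=32

Answer: 0x355932 35 59 32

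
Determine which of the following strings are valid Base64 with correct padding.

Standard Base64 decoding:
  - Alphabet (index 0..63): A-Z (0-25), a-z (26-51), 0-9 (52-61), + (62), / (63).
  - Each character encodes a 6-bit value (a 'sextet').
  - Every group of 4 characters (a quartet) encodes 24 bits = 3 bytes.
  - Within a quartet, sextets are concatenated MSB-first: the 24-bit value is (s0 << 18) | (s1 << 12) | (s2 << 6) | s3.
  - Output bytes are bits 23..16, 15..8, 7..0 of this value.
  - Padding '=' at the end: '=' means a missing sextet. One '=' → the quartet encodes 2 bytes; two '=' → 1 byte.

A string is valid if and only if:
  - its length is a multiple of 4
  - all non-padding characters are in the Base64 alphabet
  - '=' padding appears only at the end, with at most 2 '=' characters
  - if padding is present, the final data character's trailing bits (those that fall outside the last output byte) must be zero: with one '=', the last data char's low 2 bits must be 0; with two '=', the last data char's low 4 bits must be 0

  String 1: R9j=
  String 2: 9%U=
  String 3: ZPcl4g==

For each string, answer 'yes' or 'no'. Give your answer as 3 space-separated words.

Answer: no no yes

Derivation:
String 1: 'R9j=' → invalid (bad trailing bits)
String 2: '9%U=' → invalid (bad char(s): ['%'])
String 3: 'ZPcl4g==' → valid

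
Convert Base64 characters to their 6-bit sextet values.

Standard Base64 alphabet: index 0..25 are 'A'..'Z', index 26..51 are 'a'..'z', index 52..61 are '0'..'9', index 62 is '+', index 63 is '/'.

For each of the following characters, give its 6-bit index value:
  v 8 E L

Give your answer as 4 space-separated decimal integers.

'v': a..z range, 26 + ord('v') − ord('a') = 47
'8': 0..9 range, 52 + ord('8') − ord('0') = 60
'E': A..Z range, ord('E') − ord('A') = 4
'L': A..Z range, ord('L') − ord('A') = 11

Answer: 47 60 4 11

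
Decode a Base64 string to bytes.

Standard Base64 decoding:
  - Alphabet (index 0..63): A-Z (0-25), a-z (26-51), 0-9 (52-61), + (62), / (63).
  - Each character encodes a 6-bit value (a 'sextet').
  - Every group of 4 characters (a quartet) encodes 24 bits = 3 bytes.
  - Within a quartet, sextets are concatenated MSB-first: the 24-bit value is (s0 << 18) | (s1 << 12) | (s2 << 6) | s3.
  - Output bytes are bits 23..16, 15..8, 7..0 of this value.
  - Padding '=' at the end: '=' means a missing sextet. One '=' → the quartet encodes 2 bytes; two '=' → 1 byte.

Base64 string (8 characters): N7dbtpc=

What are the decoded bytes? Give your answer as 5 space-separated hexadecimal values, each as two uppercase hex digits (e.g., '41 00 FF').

Answer: 37 B7 5B B6 97

Derivation:
After char 0 ('N'=13): chars_in_quartet=1 acc=0xD bytes_emitted=0
After char 1 ('7'=59): chars_in_quartet=2 acc=0x37B bytes_emitted=0
After char 2 ('d'=29): chars_in_quartet=3 acc=0xDEDD bytes_emitted=0
After char 3 ('b'=27): chars_in_quartet=4 acc=0x37B75B -> emit 37 B7 5B, reset; bytes_emitted=3
After char 4 ('t'=45): chars_in_quartet=1 acc=0x2D bytes_emitted=3
After char 5 ('p'=41): chars_in_quartet=2 acc=0xB69 bytes_emitted=3
After char 6 ('c'=28): chars_in_quartet=3 acc=0x2DA5C bytes_emitted=3
Padding '=': partial quartet acc=0x2DA5C -> emit B6 97; bytes_emitted=5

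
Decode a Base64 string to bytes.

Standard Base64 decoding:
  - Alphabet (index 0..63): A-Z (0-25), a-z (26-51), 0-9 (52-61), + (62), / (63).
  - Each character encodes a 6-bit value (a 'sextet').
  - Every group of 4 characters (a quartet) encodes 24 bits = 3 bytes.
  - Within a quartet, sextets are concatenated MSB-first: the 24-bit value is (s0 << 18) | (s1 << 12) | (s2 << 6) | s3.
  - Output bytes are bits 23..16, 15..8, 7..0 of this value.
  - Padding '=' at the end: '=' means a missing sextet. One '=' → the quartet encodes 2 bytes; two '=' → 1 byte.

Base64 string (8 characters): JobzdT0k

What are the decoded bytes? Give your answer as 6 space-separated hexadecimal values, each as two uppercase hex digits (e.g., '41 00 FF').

Answer: 26 86 F3 75 3D 24

Derivation:
After char 0 ('J'=9): chars_in_quartet=1 acc=0x9 bytes_emitted=0
After char 1 ('o'=40): chars_in_quartet=2 acc=0x268 bytes_emitted=0
After char 2 ('b'=27): chars_in_quartet=3 acc=0x9A1B bytes_emitted=0
After char 3 ('z'=51): chars_in_quartet=4 acc=0x2686F3 -> emit 26 86 F3, reset; bytes_emitted=3
After char 4 ('d'=29): chars_in_quartet=1 acc=0x1D bytes_emitted=3
After char 5 ('T'=19): chars_in_quartet=2 acc=0x753 bytes_emitted=3
After char 6 ('0'=52): chars_in_quartet=3 acc=0x1D4F4 bytes_emitted=3
After char 7 ('k'=36): chars_in_quartet=4 acc=0x753D24 -> emit 75 3D 24, reset; bytes_emitted=6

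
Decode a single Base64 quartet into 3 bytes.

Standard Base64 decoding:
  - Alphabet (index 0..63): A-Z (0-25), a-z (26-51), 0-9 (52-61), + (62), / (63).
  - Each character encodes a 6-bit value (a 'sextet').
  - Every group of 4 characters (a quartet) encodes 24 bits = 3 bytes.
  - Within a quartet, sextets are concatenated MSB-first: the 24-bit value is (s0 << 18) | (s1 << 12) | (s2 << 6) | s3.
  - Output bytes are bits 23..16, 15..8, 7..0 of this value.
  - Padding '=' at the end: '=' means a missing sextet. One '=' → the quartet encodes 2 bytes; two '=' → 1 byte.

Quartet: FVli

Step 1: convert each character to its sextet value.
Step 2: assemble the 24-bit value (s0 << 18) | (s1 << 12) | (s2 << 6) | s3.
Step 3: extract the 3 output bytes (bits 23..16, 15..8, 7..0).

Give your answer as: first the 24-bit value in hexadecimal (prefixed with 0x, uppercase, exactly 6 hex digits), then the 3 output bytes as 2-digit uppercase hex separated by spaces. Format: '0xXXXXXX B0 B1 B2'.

Answer: 0x155962 15 59 62

Derivation:
Sextets: F=5, V=21, l=37, i=34
24-bit: (5<<18) | (21<<12) | (37<<6) | 34
      = 0x140000 | 0x015000 | 0x000940 | 0x000022
      = 0x155962
Bytes: (v>>16)&0xFF=15, (v>>8)&0xFF=59, v&0xFF=62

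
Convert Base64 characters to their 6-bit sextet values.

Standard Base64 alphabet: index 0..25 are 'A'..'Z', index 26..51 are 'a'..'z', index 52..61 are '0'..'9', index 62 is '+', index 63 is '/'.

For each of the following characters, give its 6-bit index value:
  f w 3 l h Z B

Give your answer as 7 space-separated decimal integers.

Answer: 31 48 55 37 33 25 1

Derivation:
'f': a..z range, 26 + ord('f') − ord('a') = 31
'w': a..z range, 26 + ord('w') − ord('a') = 48
'3': 0..9 range, 52 + ord('3') − ord('0') = 55
'l': a..z range, 26 + ord('l') − ord('a') = 37
'h': a..z range, 26 + ord('h') − ord('a') = 33
'Z': A..Z range, ord('Z') − ord('A') = 25
'B': A..Z range, ord('B') − ord('A') = 1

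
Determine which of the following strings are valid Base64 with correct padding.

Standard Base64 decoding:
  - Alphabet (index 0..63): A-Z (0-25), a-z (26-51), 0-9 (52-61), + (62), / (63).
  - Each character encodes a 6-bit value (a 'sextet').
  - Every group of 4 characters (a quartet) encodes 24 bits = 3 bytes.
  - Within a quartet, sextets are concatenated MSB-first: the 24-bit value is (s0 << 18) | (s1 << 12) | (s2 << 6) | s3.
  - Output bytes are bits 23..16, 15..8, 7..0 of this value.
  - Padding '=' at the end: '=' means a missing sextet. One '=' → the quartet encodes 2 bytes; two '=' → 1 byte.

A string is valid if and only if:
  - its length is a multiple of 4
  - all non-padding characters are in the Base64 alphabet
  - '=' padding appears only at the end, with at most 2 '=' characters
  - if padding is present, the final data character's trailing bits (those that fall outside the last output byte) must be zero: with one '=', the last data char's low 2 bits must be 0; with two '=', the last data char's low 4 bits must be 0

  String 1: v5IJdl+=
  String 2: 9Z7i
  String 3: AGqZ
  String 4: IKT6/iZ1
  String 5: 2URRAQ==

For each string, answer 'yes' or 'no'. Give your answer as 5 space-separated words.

String 1: 'v5IJdl+=' → invalid (bad trailing bits)
String 2: '9Z7i' → valid
String 3: 'AGqZ' → valid
String 4: 'IKT6/iZ1' → valid
String 5: '2URRAQ==' → valid

Answer: no yes yes yes yes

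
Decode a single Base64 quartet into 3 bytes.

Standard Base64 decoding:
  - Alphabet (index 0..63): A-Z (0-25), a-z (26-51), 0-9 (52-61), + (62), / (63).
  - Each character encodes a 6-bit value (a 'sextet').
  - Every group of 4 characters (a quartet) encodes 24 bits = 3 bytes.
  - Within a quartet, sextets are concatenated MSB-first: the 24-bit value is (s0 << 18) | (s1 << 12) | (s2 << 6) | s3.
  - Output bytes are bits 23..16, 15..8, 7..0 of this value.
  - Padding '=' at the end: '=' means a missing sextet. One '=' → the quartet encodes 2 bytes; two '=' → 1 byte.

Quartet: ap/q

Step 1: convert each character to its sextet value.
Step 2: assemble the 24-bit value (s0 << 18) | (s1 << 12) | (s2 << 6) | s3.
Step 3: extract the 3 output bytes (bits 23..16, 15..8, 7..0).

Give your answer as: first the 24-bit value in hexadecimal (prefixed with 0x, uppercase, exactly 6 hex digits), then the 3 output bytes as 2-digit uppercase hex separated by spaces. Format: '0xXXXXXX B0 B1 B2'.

Answer: 0x6A9FEA 6A 9F EA

Derivation:
Sextets: a=26, p=41, /=63, q=42
24-bit: (26<<18) | (41<<12) | (63<<6) | 42
      = 0x680000 | 0x029000 | 0x000FC0 | 0x00002A
      = 0x6A9FEA
Bytes: (v>>16)&0xFF=6A, (v>>8)&0xFF=9F, v&0xFF=EA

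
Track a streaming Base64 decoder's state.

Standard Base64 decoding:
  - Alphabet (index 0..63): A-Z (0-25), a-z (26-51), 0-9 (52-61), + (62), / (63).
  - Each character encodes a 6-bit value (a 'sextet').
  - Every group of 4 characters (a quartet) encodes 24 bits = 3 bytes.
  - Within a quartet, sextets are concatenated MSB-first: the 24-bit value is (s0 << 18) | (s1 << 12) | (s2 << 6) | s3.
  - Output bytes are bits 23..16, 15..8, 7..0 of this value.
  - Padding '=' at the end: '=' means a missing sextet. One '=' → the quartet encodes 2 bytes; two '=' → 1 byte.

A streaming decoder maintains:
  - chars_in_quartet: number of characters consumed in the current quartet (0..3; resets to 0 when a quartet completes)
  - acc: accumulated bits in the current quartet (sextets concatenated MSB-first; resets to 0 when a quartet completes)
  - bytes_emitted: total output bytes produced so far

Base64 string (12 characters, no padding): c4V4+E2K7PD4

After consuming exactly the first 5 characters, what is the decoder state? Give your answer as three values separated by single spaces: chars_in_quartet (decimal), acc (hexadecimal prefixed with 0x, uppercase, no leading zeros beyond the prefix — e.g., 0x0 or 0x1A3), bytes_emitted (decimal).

Answer: 1 0x3E 3

Derivation:
After char 0 ('c'=28): chars_in_quartet=1 acc=0x1C bytes_emitted=0
After char 1 ('4'=56): chars_in_quartet=2 acc=0x738 bytes_emitted=0
After char 2 ('V'=21): chars_in_quartet=3 acc=0x1CE15 bytes_emitted=0
After char 3 ('4'=56): chars_in_quartet=4 acc=0x738578 -> emit 73 85 78, reset; bytes_emitted=3
After char 4 ('+'=62): chars_in_quartet=1 acc=0x3E bytes_emitted=3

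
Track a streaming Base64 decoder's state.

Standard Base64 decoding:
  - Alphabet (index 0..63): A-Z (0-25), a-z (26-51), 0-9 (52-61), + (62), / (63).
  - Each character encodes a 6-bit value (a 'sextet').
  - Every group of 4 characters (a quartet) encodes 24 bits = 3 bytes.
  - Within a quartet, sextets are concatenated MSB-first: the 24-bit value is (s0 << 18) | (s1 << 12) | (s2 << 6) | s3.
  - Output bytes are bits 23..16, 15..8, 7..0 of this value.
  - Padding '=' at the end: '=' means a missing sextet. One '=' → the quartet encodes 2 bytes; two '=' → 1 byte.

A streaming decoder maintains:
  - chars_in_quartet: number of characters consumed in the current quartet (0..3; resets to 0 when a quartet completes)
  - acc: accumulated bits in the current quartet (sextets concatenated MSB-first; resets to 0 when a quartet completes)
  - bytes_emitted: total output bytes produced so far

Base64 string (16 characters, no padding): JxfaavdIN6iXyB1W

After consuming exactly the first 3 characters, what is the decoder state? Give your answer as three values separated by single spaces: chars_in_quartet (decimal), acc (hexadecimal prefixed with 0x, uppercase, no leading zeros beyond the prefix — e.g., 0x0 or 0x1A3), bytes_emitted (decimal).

After char 0 ('J'=9): chars_in_quartet=1 acc=0x9 bytes_emitted=0
After char 1 ('x'=49): chars_in_quartet=2 acc=0x271 bytes_emitted=0
After char 2 ('f'=31): chars_in_quartet=3 acc=0x9C5F bytes_emitted=0

Answer: 3 0x9C5F 0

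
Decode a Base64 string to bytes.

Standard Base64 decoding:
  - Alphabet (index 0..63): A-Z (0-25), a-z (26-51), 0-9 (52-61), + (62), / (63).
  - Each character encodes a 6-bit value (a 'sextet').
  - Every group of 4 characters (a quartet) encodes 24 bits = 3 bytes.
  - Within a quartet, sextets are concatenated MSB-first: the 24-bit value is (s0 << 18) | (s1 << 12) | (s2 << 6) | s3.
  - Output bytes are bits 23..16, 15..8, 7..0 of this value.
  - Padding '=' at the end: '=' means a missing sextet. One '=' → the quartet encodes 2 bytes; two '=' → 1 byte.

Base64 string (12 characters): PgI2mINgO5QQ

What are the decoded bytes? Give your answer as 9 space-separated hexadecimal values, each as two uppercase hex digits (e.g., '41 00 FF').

Answer: 3E 02 36 98 83 60 3B 94 10

Derivation:
After char 0 ('P'=15): chars_in_quartet=1 acc=0xF bytes_emitted=0
After char 1 ('g'=32): chars_in_quartet=2 acc=0x3E0 bytes_emitted=0
After char 2 ('I'=8): chars_in_quartet=3 acc=0xF808 bytes_emitted=0
After char 3 ('2'=54): chars_in_quartet=4 acc=0x3E0236 -> emit 3E 02 36, reset; bytes_emitted=3
After char 4 ('m'=38): chars_in_quartet=1 acc=0x26 bytes_emitted=3
After char 5 ('I'=8): chars_in_quartet=2 acc=0x988 bytes_emitted=3
After char 6 ('N'=13): chars_in_quartet=3 acc=0x2620D bytes_emitted=3
After char 7 ('g'=32): chars_in_quartet=4 acc=0x988360 -> emit 98 83 60, reset; bytes_emitted=6
After char 8 ('O'=14): chars_in_quartet=1 acc=0xE bytes_emitted=6
After char 9 ('5'=57): chars_in_quartet=2 acc=0x3B9 bytes_emitted=6
After char 10 ('Q'=16): chars_in_quartet=3 acc=0xEE50 bytes_emitted=6
After char 11 ('Q'=16): chars_in_quartet=4 acc=0x3B9410 -> emit 3B 94 10, reset; bytes_emitted=9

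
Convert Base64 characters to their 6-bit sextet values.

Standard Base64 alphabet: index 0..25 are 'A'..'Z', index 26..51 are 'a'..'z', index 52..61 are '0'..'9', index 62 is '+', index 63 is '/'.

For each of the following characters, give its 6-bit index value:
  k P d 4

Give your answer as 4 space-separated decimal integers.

Answer: 36 15 29 56

Derivation:
'k': a..z range, 26 + ord('k') − ord('a') = 36
'P': A..Z range, ord('P') − ord('A') = 15
'd': a..z range, 26 + ord('d') − ord('a') = 29
'4': 0..9 range, 52 + ord('4') − ord('0') = 56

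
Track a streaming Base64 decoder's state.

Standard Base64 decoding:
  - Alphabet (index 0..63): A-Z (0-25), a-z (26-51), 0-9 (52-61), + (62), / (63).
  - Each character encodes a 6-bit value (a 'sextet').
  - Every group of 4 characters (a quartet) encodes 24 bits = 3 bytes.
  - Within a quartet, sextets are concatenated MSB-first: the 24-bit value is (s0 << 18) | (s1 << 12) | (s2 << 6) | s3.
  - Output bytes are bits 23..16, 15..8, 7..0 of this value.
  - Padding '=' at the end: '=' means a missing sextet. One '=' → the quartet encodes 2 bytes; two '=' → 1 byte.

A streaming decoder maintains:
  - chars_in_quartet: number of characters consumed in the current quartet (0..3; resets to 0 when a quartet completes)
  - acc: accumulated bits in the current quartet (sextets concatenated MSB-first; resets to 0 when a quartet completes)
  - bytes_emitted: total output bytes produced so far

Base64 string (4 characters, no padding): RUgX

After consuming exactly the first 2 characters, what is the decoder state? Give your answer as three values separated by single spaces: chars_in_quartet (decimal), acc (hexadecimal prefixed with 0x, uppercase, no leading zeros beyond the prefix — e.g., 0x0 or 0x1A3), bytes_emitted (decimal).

After char 0 ('R'=17): chars_in_quartet=1 acc=0x11 bytes_emitted=0
After char 1 ('U'=20): chars_in_quartet=2 acc=0x454 bytes_emitted=0

Answer: 2 0x454 0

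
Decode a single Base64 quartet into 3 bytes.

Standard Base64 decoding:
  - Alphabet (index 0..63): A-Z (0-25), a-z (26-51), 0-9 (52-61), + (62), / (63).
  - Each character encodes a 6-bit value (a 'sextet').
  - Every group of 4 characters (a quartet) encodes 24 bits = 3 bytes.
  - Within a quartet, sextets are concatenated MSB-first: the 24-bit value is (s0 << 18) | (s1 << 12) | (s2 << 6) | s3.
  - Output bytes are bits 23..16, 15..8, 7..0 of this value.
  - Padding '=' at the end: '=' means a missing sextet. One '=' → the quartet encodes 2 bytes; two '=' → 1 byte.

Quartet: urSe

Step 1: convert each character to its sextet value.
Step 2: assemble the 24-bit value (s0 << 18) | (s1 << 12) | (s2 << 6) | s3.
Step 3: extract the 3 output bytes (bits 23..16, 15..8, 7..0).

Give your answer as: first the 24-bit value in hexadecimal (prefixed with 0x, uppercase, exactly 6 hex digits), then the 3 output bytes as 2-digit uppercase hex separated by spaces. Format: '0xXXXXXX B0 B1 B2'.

Sextets: u=46, r=43, S=18, e=30
24-bit: (46<<18) | (43<<12) | (18<<6) | 30
      = 0xB80000 | 0x02B000 | 0x000480 | 0x00001E
      = 0xBAB49E
Bytes: (v>>16)&0xFF=BA, (v>>8)&0xFF=B4, v&0xFF=9E

Answer: 0xBAB49E BA B4 9E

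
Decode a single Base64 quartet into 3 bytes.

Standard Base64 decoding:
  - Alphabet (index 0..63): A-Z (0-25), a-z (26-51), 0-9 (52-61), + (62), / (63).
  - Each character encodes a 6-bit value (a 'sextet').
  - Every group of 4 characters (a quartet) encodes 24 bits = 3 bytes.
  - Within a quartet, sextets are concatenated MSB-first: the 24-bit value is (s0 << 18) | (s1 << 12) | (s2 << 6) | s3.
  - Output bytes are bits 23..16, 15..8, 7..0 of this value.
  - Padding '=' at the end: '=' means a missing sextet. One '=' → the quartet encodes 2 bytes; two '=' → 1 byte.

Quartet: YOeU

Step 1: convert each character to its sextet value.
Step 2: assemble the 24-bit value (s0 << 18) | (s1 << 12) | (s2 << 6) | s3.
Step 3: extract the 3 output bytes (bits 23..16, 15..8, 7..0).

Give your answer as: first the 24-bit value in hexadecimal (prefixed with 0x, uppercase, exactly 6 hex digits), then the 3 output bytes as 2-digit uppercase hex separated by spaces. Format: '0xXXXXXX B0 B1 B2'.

Answer: 0x60E794 60 E7 94

Derivation:
Sextets: Y=24, O=14, e=30, U=20
24-bit: (24<<18) | (14<<12) | (30<<6) | 20
      = 0x600000 | 0x00E000 | 0x000780 | 0x000014
      = 0x60E794
Bytes: (v>>16)&0xFF=60, (v>>8)&0xFF=E7, v&0xFF=94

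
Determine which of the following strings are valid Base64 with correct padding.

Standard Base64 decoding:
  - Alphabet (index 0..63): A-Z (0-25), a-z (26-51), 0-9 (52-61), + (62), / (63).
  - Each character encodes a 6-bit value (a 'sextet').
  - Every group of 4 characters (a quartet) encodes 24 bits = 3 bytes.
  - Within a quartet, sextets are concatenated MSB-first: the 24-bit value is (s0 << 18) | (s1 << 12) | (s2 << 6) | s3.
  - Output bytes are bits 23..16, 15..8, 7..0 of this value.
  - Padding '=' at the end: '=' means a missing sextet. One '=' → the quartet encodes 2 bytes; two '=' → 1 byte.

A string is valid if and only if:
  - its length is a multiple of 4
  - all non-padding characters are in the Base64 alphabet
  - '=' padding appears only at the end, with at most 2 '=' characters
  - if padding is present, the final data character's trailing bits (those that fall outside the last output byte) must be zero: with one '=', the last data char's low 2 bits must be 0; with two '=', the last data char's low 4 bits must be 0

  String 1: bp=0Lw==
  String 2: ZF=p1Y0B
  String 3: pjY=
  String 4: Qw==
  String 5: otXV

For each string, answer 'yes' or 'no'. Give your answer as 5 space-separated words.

Answer: no no yes yes yes

Derivation:
String 1: 'bp=0Lw==' → invalid (bad char(s): ['=']; '=' in middle)
String 2: 'ZF=p1Y0B' → invalid (bad char(s): ['=']; '=' in middle)
String 3: 'pjY=' → valid
String 4: 'Qw==' → valid
String 5: 'otXV' → valid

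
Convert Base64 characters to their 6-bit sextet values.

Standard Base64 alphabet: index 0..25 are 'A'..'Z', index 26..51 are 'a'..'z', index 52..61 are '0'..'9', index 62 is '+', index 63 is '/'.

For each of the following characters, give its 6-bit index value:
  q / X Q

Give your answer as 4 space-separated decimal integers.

'q': a..z range, 26 + ord('q') − ord('a') = 42
'/': index 63
'X': A..Z range, ord('X') − ord('A') = 23
'Q': A..Z range, ord('Q') − ord('A') = 16

Answer: 42 63 23 16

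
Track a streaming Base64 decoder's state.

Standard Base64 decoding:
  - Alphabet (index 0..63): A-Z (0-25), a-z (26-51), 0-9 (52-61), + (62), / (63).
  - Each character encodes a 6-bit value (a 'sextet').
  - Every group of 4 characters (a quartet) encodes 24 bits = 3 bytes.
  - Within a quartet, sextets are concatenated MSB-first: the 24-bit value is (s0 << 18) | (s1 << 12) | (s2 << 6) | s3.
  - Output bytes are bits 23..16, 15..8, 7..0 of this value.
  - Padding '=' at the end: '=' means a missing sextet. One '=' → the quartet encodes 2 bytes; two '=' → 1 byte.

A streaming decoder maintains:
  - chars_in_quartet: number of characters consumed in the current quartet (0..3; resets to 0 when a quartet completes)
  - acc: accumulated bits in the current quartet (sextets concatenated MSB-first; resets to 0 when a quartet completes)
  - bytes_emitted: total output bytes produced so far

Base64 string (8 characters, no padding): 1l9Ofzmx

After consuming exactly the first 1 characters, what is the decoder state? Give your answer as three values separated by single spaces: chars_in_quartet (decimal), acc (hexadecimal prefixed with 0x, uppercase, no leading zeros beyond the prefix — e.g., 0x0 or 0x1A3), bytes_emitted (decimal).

Answer: 1 0x35 0

Derivation:
After char 0 ('1'=53): chars_in_quartet=1 acc=0x35 bytes_emitted=0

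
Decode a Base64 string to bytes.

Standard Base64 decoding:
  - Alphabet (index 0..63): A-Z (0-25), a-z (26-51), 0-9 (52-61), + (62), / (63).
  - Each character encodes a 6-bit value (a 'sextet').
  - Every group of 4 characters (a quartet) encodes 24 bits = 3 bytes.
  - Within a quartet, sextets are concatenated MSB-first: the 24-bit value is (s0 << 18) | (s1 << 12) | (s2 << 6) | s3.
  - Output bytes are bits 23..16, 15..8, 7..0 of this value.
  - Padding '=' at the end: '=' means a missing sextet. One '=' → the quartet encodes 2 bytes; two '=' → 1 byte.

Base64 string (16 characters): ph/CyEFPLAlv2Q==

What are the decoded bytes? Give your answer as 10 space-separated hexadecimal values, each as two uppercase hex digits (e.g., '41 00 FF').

After char 0 ('p'=41): chars_in_quartet=1 acc=0x29 bytes_emitted=0
After char 1 ('h'=33): chars_in_quartet=2 acc=0xA61 bytes_emitted=0
After char 2 ('/'=63): chars_in_quartet=3 acc=0x2987F bytes_emitted=0
After char 3 ('C'=2): chars_in_quartet=4 acc=0xA61FC2 -> emit A6 1F C2, reset; bytes_emitted=3
After char 4 ('y'=50): chars_in_quartet=1 acc=0x32 bytes_emitted=3
After char 5 ('E'=4): chars_in_quartet=2 acc=0xC84 bytes_emitted=3
After char 6 ('F'=5): chars_in_quartet=3 acc=0x32105 bytes_emitted=3
After char 7 ('P'=15): chars_in_quartet=4 acc=0xC8414F -> emit C8 41 4F, reset; bytes_emitted=6
After char 8 ('L'=11): chars_in_quartet=1 acc=0xB bytes_emitted=6
After char 9 ('A'=0): chars_in_quartet=2 acc=0x2C0 bytes_emitted=6
After char 10 ('l'=37): chars_in_quartet=3 acc=0xB025 bytes_emitted=6
After char 11 ('v'=47): chars_in_quartet=4 acc=0x2C096F -> emit 2C 09 6F, reset; bytes_emitted=9
After char 12 ('2'=54): chars_in_quartet=1 acc=0x36 bytes_emitted=9
After char 13 ('Q'=16): chars_in_quartet=2 acc=0xD90 bytes_emitted=9
Padding '==': partial quartet acc=0xD90 -> emit D9; bytes_emitted=10

Answer: A6 1F C2 C8 41 4F 2C 09 6F D9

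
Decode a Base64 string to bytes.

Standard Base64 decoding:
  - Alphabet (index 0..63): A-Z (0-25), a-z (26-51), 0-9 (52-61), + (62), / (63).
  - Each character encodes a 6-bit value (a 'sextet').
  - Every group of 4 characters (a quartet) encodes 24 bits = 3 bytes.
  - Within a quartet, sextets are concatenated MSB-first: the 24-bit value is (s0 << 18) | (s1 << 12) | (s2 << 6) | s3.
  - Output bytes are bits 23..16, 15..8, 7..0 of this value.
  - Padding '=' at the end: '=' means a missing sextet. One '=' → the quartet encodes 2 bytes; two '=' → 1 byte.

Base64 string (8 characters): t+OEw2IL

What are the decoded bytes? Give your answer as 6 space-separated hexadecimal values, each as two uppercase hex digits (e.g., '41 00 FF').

After char 0 ('t'=45): chars_in_quartet=1 acc=0x2D bytes_emitted=0
After char 1 ('+'=62): chars_in_quartet=2 acc=0xB7E bytes_emitted=0
After char 2 ('O'=14): chars_in_quartet=3 acc=0x2DF8E bytes_emitted=0
After char 3 ('E'=4): chars_in_quartet=4 acc=0xB7E384 -> emit B7 E3 84, reset; bytes_emitted=3
After char 4 ('w'=48): chars_in_quartet=1 acc=0x30 bytes_emitted=3
After char 5 ('2'=54): chars_in_quartet=2 acc=0xC36 bytes_emitted=3
After char 6 ('I'=8): chars_in_quartet=3 acc=0x30D88 bytes_emitted=3
After char 7 ('L'=11): chars_in_quartet=4 acc=0xC3620B -> emit C3 62 0B, reset; bytes_emitted=6

Answer: B7 E3 84 C3 62 0B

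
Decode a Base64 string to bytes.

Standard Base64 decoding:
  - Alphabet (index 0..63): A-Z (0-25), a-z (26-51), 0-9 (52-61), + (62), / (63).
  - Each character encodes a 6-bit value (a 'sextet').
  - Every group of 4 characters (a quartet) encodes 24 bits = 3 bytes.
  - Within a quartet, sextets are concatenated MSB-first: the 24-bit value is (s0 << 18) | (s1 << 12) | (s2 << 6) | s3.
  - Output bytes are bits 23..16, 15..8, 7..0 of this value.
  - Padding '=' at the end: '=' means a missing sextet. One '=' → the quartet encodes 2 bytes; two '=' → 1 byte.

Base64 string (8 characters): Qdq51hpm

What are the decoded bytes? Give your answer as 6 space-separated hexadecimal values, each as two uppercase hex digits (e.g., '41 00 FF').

After char 0 ('Q'=16): chars_in_quartet=1 acc=0x10 bytes_emitted=0
After char 1 ('d'=29): chars_in_quartet=2 acc=0x41D bytes_emitted=0
After char 2 ('q'=42): chars_in_quartet=3 acc=0x1076A bytes_emitted=0
After char 3 ('5'=57): chars_in_quartet=4 acc=0x41DAB9 -> emit 41 DA B9, reset; bytes_emitted=3
After char 4 ('1'=53): chars_in_quartet=1 acc=0x35 bytes_emitted=3
After char 5 ('h'=33): chars_in_quartet=2 acc=0xD61 bytes_emitted=3
After char 6 ('p'=41): chars_in_quartet=3 acc=0x35869 bytes_emitted=3
After char 7 ('m'=38): chars_in_quartet=4 acc=0xD61A66 -> emit D6 1A 66, reset; bytes_emitted=6

Answer: 41 DA B9 D6 1A 66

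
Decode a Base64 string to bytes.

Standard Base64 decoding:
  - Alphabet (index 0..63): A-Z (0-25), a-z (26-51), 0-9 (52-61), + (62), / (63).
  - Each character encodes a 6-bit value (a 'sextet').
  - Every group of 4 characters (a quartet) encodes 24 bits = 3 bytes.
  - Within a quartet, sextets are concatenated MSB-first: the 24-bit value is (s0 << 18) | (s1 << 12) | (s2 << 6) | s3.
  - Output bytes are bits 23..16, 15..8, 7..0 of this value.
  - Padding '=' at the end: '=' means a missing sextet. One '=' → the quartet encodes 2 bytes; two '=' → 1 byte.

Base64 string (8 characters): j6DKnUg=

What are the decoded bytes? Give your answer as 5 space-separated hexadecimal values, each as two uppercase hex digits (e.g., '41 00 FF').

After char 0 ('j'=35): chars_in_quartet=1 acc=0x23 bytes_emitted=0
After char 1 ('6'=58): chars_in_quartet=2 acc=0x8FA bytes_emitted=0
After char 2 ('D'=3): chars_in_quartet=3 acc=0x23E83 bytes_emitted=0
After char 3 ('K'=10): chars_in_quartet=4 acc=0x8FA0CA -> emit 8F A0 CA, reset; bytes_emitted=3
After char 4 ('n'=39): chars_in_quartet=1 acc=0x27 bytes_emitted=3
After char 5 ('U'=20): chars_in_quartet=2 acc=0x9D4 bytes_emitted=3
After char 6 ('g'=32): chars_in_quartet=3 acc=0x27520 bytes_emitted=3
Padding '=': partial quartet acc=0x27520 -> emit 9D 48; bytes_emitted=5

Answer: 8F A0 CA 9D 48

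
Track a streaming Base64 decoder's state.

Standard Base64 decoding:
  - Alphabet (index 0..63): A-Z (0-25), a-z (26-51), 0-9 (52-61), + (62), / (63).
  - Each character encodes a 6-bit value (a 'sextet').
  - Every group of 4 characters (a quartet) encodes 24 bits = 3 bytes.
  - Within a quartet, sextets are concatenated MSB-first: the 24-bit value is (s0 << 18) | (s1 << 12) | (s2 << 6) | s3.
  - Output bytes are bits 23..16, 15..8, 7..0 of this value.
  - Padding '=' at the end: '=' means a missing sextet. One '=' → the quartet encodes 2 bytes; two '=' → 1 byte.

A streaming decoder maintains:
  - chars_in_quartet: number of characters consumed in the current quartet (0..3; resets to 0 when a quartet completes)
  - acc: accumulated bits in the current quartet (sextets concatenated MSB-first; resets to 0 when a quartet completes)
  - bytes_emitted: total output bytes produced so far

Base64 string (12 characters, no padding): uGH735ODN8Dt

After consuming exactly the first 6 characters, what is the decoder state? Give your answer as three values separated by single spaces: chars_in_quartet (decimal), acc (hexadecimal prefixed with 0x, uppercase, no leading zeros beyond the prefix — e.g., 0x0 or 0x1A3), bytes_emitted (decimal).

Answer: 2 0xDF9 3

Derivation:
After char 0 ('u'=46): chars_in_quartet=1 acc=0x2E bytes_emitted=0
After char 1 ('G'=6): chars_in_quartet=2 acc=0xB86 bytes_emitted=0
After char 2 ('H'=7): chars_in_quartet=3 acc=0x2E187 bytes_emitted=0
After char 3 ('7'=59): chars_in_quartet=4 acc=0xB861FB -> emit B8 61 FB, reset; bytes_emitted=3
After char 4 ('3'=55): chars_in_quartet=1 acc=0x37 bytes_emitted=3
After char 5 ('5'=57): chars_in_quartet=2 acc=0xDF9 bytes_emitted=3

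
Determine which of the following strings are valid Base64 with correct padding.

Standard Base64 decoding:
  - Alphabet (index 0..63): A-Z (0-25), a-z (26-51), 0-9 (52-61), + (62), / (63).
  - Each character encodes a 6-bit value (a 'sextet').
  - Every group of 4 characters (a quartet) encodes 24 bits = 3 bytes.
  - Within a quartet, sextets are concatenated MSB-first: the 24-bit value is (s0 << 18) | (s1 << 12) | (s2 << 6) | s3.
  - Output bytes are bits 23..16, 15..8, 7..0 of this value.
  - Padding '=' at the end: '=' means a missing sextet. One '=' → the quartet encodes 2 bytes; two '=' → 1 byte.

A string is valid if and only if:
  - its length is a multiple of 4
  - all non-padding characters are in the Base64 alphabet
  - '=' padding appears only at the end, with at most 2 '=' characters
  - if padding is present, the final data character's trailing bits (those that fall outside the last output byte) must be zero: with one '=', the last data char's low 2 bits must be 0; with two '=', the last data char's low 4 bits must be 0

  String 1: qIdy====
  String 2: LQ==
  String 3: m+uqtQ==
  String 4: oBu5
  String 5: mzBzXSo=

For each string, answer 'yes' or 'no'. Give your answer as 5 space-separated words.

String 1: 'qIdy====' → invalid (4 pad chars (max 2))
String 2: 'LQ==' → valid
String 3: 'm+uqtQ==' → valid
String 4: 'oBu5' → valid
String 5: 'mzBzXSo=' → valid

Answer: no yes yes yes yes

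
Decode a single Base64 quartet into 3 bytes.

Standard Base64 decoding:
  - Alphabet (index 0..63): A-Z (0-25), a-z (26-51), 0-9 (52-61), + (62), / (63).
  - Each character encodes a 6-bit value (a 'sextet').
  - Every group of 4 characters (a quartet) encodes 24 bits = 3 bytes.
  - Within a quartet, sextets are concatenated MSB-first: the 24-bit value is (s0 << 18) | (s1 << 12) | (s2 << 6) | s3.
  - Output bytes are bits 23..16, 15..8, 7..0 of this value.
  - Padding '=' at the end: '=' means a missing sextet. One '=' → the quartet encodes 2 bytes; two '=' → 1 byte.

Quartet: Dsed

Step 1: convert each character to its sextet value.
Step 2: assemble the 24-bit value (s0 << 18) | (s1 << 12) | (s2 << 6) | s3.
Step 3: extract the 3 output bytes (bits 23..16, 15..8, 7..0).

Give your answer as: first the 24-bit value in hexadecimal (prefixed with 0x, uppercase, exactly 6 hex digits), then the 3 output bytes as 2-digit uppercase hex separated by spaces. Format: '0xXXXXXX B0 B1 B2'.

Answer: 0x0EC79D 0E C7 9D

Derivation:
Sextets: D=3, s=44, e=30, d=29
24-bit: (3<<18) | (44<<12) | (30<<6) | 29
      = 0x0C0000 | 0x02C000 | 0x000780 | 0x00001D
      = 0x0EC79D
Bytes: (v>>16)&0xFF=0E, (v>>8)&0xFF=C7, v&0xFF=9D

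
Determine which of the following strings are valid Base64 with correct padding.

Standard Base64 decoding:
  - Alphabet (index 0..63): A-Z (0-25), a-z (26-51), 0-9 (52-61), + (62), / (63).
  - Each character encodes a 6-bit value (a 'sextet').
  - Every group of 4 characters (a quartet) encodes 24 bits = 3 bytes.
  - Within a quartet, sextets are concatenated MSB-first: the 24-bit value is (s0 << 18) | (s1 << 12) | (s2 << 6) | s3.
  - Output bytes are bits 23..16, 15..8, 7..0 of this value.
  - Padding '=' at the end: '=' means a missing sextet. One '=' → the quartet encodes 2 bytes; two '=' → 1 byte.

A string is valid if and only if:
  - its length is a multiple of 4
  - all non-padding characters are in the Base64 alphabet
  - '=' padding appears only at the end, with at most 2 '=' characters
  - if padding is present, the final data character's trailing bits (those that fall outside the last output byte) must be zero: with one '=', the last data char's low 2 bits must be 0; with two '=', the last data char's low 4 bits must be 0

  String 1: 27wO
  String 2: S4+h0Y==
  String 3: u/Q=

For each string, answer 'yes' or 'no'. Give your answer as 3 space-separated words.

String 1: '27wO' → valid
String 2: 'S4+h0Y==' → invalid (bad trailing bits)
String 3: 'u/Q=' → valid

Answer: yes no yes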